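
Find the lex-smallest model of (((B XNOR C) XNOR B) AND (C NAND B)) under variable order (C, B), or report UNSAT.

C=1, B=0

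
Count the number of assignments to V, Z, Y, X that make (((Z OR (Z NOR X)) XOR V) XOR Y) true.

Satisfying assignments: (0,0,0,0), (0,0,1,1), (0,1,0,0), (0,1,0,1), (1,0,0,1), (1,0,1,0), (1,1,1,0), (1,1,1,1)
Count: 8 out of 16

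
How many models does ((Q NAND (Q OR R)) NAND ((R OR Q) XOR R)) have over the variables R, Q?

Satisfying assignments: (0,0), (0,1), (1,0), (1,1)
Count: 4 out of 4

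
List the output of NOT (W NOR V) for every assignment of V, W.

V | W | Output
--------------
0 | 0 | 0
0 | 1 | 1
1 | 0 | 1
1 | 1 | 1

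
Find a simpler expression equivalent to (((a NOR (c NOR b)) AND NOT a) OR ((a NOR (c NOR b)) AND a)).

By distribution ((E AND v) OR (E AND NOT v) = E):
= (a NOR (c NOR b))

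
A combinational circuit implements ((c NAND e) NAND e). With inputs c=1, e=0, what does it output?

Substituting: ((1 NAND 0) NAND 0)
= 1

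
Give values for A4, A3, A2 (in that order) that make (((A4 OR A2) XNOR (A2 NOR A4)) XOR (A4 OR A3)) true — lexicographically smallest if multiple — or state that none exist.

A4=0, A3=1, A2=0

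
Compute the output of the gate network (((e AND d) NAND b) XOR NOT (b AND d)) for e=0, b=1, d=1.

Substituting: (((0 AND 1) NAND 1) XOR NOT (1 AND 1))
= 1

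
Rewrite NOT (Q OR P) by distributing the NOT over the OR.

NOT Q AND NOT P
De Morgan's: NOT(OR of terms) = AND of negations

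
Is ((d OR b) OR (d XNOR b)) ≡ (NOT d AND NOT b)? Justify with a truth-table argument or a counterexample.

No. Counterexample: with d=0, b=1, Expression 1 = 1 but Expression 2 = 0.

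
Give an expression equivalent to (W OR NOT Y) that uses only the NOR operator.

((W NOR (Y NOR Y)) NOR (W NOR (Y NOR Y)))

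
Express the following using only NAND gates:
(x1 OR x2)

((x1 NAND x1) NAND (x2 NAND x2))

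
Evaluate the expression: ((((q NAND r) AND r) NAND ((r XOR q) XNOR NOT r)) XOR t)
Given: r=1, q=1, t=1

Substituting: ((((1 NAND 1) AND 1) NAND ((1 XOR 1) XNOR NOT 1)) XOR 1)
= 0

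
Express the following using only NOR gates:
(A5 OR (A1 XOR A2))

((A5 NOR ((((A1 NOR A2) NOR (A1 NOR A2)) NOR ((A1 NOR A2) NOR (A1 NOR A2))) NOR ((((A1 NOR A1) NOR (A2 NOR A2)) NOR ((A1 NOR A1) NOR (A2 NOR A2))) NOR (((A1 NOR A1) NOR (A2 NOR A2)) NOR ((A1 NOR A1) NOR (A2 NOR A2)))))) NOR (A5 NOR ((((A1 NOR A2) NOR (A1 NOR A2)) NOR ((A1 NOR A2) NOR (A1 NOR A2))) NOR ((((A1 NOR A1) NOR (A2 NOR A2)) NOR ((A1 NOR A1) NOR (A2 NOR A2))) NOR (((A1 NOR A1) NOR (A2 NOR A2)) NOR ((A1 NOR A1) NOR (A2 NOR A2)))))))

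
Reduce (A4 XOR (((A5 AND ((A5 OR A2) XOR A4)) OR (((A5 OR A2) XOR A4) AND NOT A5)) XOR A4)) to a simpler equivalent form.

By XOR self-cancellation ((E XOR v) XOR v = E) then distribution ((E AND v) OR (E AND NOT v) = E):
= ((A5 OR A2) XOR A4)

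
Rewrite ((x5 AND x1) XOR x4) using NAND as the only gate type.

((((x5 NAND x1) NAND (x5 NAND x1)) NAND (((x5 NAND x1) NAND (x5 NAND x1)) NAND x4)) NAND (x4 NAND (((x5 NAND x1) NAND (x5 NAND x1)) NAND x4)))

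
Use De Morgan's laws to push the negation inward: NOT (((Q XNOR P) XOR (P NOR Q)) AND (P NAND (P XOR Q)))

NOT ((Q XNOR P) XOR (P NOR Q)) OR NOT (P NAND (P XOR Q))
De Morgan's: NOT(AND of terms) = OR of negations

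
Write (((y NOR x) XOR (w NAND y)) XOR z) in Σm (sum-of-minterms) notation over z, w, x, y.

Σm(1, 2, 3, 6, 8, 12, 13, 15) = (NOT z AND NOT w AND NOT x AND y) OR (NOT z AND NOT w AND x AND NOT y) OR (NOT z AND NOT w AND x AND y) OR (NOT z AND w AND x AND NOT y) OR (z AND NOT w AND NOT x AND NOT y) OR (z AND w AND NOT x AND NOT y) OR (z AND w AND NOT x AND y) OR (z AND w AND x AND y)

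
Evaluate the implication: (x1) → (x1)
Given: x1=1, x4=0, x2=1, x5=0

Antecedent (x1) = 1; consequent (x1) = 1.
1 → 1 = 1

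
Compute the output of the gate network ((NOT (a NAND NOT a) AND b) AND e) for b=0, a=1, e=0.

Substituting: ((NOT (1 NAND NOT 1) AND 0) AND 0)
= 0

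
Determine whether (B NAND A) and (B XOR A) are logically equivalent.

No. Counterexample: with A=0, B=0, Expression 1 = 1 but Expression 2 = 0.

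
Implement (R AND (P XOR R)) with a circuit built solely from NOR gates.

((R NOR R) NOR (((((P NOR R) NOR (P NOR R)) NOR ((P NOR R) NOR (P NOR R))) NOR ((((P NOR P) NOR (R NOR R)) NOR ((P NOR P) NOR (R NOR R))) NOR (((P NOR P) NOR (R NOR R)) NOR ((P NOR P) NOR (R NOR R))))) NOR ((((P NOR R) NOR (P NOR R)) NOR ((P NOR R) NOR (P NOR R))) NOR ((((P NOR P) NOR (R NOR R)) NOR ((P NOR P) NOR (R NOR R))) NOR (((P NOR P) NOR (R NOR R)) NOR ((P NOR P) NOR (R NOR R)))))))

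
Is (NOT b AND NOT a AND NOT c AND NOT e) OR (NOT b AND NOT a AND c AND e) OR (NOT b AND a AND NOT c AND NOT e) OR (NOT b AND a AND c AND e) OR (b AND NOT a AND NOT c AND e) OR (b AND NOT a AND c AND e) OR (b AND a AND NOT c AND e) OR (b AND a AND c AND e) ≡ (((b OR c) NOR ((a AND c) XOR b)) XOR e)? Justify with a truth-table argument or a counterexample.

Yes, they are equivalent — the two output columns agree on all 16 assignments:
b | a | c | e | Expression 1 | Expression 2
-------------------------------------------
0 | 0 | 0 | 0 | 1 | 1
0 | 0 | 0 | 1 | 0 | 0
0 | 0 | 1 | 0 | 0 | 0
0 | 0 | 1 | 1 | 1 | 1
0 | 1 | 0 | 0 | 1 | 1
0 | 1 | 0 | 1 | 0 | 0
0 | 1 | 1 | 0 | 0 | 0
0 | 1 | 1 | 1 | 1 | 1
1 | 0 | 0 | 0 | 0 | 0
1 | 0 | 0 | 1 | 1 | 1
1 | 0 | 1 | 0 | 0 | 0
1 | 0 | 1 | 1 | 1 | 1
1 | 1 | 0 | 0 | 0 | 0
1 | 1 | 0 | 1 | 1 | 1
1 | 1 | 1 | 0 | 0 | 0
1 | 1 | 1 | 1 | 1 | 1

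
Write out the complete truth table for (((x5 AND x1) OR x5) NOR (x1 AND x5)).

x5 | x1 | Output
----------------
0 | 0 | 1
0 | 1 | 1
1 | 0 | 0
1 | 1 | 0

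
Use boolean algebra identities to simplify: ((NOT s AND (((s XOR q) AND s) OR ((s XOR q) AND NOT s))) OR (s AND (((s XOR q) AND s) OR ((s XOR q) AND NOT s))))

By distribution ((E AND v) OR (E AND NOT v) = E) then distribution ((E AND v) OR (E AND NOT v) = E):
= (s XOR q)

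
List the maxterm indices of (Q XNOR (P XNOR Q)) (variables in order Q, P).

ΠM(0, 2) = (Q OR P) AND (NOT Q OR P)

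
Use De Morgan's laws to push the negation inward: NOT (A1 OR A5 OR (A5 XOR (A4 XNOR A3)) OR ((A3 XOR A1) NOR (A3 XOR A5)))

NOT A1 AND NOT A5 AND NOT (A5 XOR (A4 XNOR A3)) AND NOT ((A3 XOR A1) NOR (A3 XOR A5))
De Morgan's: NOT(OR of terms) = AND of negations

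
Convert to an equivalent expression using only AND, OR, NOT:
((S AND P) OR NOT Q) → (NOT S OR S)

NOT ((S AND P) OR NOT Q) OR (NOT S OR S)
(Implication elimination: A → B = NOT A OR B)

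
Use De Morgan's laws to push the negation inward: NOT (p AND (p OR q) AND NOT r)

NOT p OR NOT (p OR q) OR r
De Morgan's: NOT(AND of terms) = OR of negations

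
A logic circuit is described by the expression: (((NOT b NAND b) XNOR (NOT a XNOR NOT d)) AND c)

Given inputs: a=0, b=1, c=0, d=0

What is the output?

Substituting: (((NOT 1 NAND 1) XNOR (NOT 0 XNOR NOT 0)) AND 0)
= 0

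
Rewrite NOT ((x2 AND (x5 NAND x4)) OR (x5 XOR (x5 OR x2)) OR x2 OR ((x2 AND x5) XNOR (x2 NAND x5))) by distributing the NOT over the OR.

NOT (x2 AND (x5 NAND x4)) AND NOT (x5 XOR (x5 OR x2)) AND NOT x2 AND NOT ((x2 AND x5) XNOR (x2 NAND x5))
De Morgan's: NOT(OR of terms) = AND of negations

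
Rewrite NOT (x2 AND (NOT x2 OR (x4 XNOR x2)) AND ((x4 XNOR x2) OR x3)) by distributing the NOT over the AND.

NOT x2 OR NOT (NOT x2 OR (x4 XNOR x2)) OR NOT ((x4 XNOR x2) OR x3)
De Morgan's: NOT(AND of terms) = OR of negations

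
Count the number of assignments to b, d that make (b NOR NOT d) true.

Satisfying assignments: (0,1)
Count: 1 out of 4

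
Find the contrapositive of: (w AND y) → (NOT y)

Contrapositive: y → NOT (w AND y)
Note: A statement and its contrapositive are logically equivalent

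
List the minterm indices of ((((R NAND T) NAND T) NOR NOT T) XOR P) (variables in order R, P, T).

Σm(1, 2, 6, 7) = (NOT R AND NOT P AND T) OR (NOT R AND P AND NOT T) OR (R AND P AND NOT T) OR (R AND P AND T)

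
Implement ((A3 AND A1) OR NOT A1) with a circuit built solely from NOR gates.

((((A3 NOR A3) NOR (A1 NOR A1)) NOR (A1 NOR A1)) NOR (((A3 NOR A3) NOR (A1 NOR A1)) NOR (A1 NOR A1)))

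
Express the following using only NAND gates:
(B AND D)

((B NAND D) NAND (B NAND D))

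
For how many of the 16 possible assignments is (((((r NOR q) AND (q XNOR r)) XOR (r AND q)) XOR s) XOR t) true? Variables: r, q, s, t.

Satisfying assignments: (0,0,0,0), (0,0,1,1), (0,1,0,1), (0,1,1,0), (1,0,0,1), (1,0,1,0), (1,1,0,0), (1,1,1,1)
Count: 8 out of 16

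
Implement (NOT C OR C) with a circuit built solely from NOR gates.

(((C NOR C) NOR C) NOR ((C NOR C) NOR C))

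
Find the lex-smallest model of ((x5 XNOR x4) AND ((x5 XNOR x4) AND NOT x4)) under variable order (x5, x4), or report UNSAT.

x5=0, x4=0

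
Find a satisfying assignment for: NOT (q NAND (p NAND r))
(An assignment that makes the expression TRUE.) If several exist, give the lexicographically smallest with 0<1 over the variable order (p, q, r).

p=0, q=1, r=0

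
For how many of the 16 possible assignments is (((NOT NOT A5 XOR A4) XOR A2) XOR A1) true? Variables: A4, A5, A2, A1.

Satisfying assignments: (0,0,0,1), (0,0,1,0), (0,1,0,0), (0,1,1,1), (1,0,0,0), (1,0,1,1), (1,1,0,1), (1,1,1,0)
Count: 8 out of 16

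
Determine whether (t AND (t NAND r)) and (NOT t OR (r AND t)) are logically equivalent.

No. Counterexample: with r=0, t=0, Expression 1 = 0 but Expression 2 = 1.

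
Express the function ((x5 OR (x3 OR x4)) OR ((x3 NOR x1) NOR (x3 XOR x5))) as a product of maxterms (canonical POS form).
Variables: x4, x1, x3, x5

ΠM(0) = (x4 OR x1 OR x3 OR x5)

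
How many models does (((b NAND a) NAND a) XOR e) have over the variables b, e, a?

Satisfying assignments: (0,0,0), (0,1,1), (1,0,0), (1,0,1)
Count: 4 out of 8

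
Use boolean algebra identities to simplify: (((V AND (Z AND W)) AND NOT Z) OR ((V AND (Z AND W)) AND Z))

By distribution ((E AND v) OR (E AND NOT v) = E):
= (V AND (Z AND W))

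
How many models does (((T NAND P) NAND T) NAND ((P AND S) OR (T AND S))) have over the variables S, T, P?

Satisfying assignments: (0,0,0), (0,0,1), (0,1,0), (0,1,1), (1,0,0), (1,1,0)
Count: 6 out of 8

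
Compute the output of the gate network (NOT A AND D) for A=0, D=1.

Substituting: (NOT 0 AND 1)
= 1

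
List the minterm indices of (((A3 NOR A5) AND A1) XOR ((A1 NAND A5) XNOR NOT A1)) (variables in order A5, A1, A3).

Σm(0, 1, 2, 4, 5, 6, 7) = (NOT A5 AND NOT A1 AND NOT A3) OR (NOT A5 AND NOT A1 AND A3) OR (NOT A5 AND A1 AND NOT A3) OR (A5 AND NOT A1 AND NOT A3) OR (A5 AND NOT A1 AND A3) OR (A5 AND A1 AND NOT A3) OR (A5 AND A1 AND A3)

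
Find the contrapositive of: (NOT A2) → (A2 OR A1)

Contrapositive: NOT (A2 OR A1) → A2
Note: A statement and its contrapositive are logically equivalent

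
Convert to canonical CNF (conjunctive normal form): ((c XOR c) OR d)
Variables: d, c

(d OR c) AND (d OR NOT c)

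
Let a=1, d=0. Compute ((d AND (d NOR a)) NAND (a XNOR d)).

Substituting: ((0 AND (0 NOR 1)) NAND (1 XNOR 0))
= 1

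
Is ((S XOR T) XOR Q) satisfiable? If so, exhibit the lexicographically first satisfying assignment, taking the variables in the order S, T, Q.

S=0, T=0, Q=1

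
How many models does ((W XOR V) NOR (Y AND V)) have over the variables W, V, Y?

Satisfying assignments: (0,0,0), (0,0,1), (1,1,0)
Count: 3 out of 8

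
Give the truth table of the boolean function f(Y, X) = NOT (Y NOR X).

Y | X | Output
--------------
0 | 0 | 0
0 | 1 | 1
1 | 0 | 1
1 | 1 | 1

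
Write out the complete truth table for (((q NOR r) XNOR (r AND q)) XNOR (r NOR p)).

p | r | q | Output
------------------
0 | 0 | 0 | 0
0 | 0 | 1 | 1
0 | 1 | 0 | 0
0 | 1 | 1 | 1
1 | 0 | 0 | 1
1 | 0 | 1 | 0
1 | 1 | 0 | 0
1 | 1 | 1 | 1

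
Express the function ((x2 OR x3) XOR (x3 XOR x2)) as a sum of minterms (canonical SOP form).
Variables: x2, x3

Σm(3) = (x2 AND x3)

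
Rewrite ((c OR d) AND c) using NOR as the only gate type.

((((c NOR d) NOR (c NOR d)) NOR ((c NOR d) NOR (c NOR d))) NOR (c NOR c))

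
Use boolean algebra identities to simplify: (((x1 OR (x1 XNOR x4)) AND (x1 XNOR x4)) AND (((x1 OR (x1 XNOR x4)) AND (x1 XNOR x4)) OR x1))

By absorption (E AND (E OR v) = E) then absorption (E AND (E OR v) = E):
= (x1 XNOR x4)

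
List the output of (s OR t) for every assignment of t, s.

t | s | Output
--------------
0 | 0 | 0
0 | 1 | 1
1 | 0 | 1
1 | 1 | 1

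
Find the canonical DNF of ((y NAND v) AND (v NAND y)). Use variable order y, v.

(NOT y AND NOT v) OR (NOT y AND v) OR (y AND NOT v)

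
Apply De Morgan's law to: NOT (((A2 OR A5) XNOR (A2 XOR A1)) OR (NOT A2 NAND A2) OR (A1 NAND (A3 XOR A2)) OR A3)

NOT ((A2 OR A5) XNOR (A2 XOR A1)) AND NOT (NOT A2 NAND A2) AND NOT (A1 NAND (A3 XOR A2)) AND NOT A3
De Morgan's: NOT(OR of terms) = AND of negations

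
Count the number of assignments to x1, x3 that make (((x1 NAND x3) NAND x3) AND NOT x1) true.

Satisfying assignments: (0,0)
Count: 1 out of 4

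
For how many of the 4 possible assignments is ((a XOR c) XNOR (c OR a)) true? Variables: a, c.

Satisfying assignments: (0,0), (0,1), (1,0)
Count: 3 out of 4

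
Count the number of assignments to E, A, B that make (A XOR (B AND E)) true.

Satisfying assignments: (0,1,0), (0,1,1), (1,0,1), (1,1,0)
Count: 4 out of 8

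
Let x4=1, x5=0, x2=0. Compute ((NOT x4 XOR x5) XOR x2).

Substituting: ((NOT 1 XOR 0) XOR 0)
= 0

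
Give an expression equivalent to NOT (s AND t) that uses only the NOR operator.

(((s NOR s) NOR (t NOR t)) NOR ((s NOR s) NOR (t NOR t)))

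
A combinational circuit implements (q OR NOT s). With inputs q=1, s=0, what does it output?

Substituting: (1 OR NOT 0)
= 1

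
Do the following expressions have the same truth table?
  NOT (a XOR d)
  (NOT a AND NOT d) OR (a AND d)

Yes, they are equivalent — the two output columns agree on all 4 assignments:
a | d | Expression 1 | Expression 2
-----------------------------------
0 | 0 | 1 | 1
0 | 1 | 0 | 0
1 | 0 | 0 | 0
1 | 1 | 1 | 1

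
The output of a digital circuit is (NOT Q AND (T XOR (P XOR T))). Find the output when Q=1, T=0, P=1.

Substituting: (NOT 1 AND (0 XOR (1 XOR 0)))
= 0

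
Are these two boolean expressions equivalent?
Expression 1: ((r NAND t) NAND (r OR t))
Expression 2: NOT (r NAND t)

No. Counterexample: with r=0, t=0, Expression 1 = 1 but Expression 2 = 0.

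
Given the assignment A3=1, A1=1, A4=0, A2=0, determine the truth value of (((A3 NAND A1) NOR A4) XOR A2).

Substituting: (((1 NAND 1) NOR 0) XOR 0)
= 1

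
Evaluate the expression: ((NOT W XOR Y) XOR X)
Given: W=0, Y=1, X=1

Substituting: ((NOT 0 XOR 1) XOR 1)
= 1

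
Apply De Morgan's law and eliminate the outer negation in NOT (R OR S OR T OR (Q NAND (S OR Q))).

NOT R AND NOT S AND NOT T AND NOT (Q NAND (S OR Q))
De Morgan's: NOT(OR of terms) = AND of negations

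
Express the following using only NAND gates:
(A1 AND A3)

((A1 NAND A3) NAND (A1 NAND A3))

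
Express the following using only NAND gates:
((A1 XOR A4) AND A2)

((((A1 NAND (A1 NAND A4)) NAND (A4 NAND (A1 NAND A4))) NAND A2) NAND (((A1 NAND (A1 NAND A4)) NAND (A4 NAND (A1 NAND A4))) NAND A2))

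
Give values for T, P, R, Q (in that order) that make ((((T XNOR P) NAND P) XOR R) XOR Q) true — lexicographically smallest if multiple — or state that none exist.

T=0, P=0, R=0, Q=0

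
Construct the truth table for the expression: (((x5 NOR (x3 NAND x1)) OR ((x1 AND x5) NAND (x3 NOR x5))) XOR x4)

x3 | x1 | x5 | x4 | Output
--------------------------
0 | 0 | 0 | 0 | 1
0 | 0 | 0 | 1 | 0
0 | 0 | 1 | 0 | 1
0 | 0 | 1 | 1 | 0
0 | 1 | 0 | 0 | 1
0 | 1 | 0 | 1 | 0
0 | 1 | 1 | 0 | 1
0 | 1 | 1 | 1 | 0
1 | 0 | 0 | 0 | 1
1 | 0 | 0 | 1 | 0
1 | 0 | 1 | 0 | 1
1 | 0 | 1 | 1 | 0
1 | 1 | 0 | 0 | 1
1 | 1 | 0 | 1 | 0
1 | 1 | 1 | 0 | 1
1 | 1 | 1 | 1 | 0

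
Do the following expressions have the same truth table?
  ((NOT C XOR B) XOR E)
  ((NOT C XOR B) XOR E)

Yes, they are equivalent — the two output columns agree on all 8 assignments:
B | C | E | Expression 1 | Expression 2
---------------------------------------
0 | 0 | 0 | 1 | 1
0 | 0 | 1 | 0 | 0
0 | 1 | 0 | 0 | 0
0 | 1 | 1 | 1 | 1
1 | 0 | 0 | 0 | 0
1 | 0 | 1 | 1 | 1
1 | 1 | 0 | 1 | 1
1 | 1 | 1 | 0 | 0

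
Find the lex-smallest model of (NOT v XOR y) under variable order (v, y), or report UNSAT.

v=0, y=0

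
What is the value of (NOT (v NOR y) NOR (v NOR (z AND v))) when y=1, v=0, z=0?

Substituting: (NOT (0 NOR 1) NOR (0 NOR (0 AND 0)))
= 0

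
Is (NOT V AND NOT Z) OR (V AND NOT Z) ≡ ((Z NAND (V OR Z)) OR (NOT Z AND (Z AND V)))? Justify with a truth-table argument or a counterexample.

Yes, they are equivalent — the two output columns agree on all 4 assignments:
V | Z | Expression 1 | Expression 2
-----------------------------------
0 | 0 | 1 | 1
0 | 1 | 0 | 0
1 | 0 | 1 | 1
1 | 1 | 0 | 0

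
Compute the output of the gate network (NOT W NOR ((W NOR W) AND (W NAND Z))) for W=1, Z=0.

Substituting: (NOT 1 NOR ((1 NOR 1) AND (1 NAND 0)))
= 1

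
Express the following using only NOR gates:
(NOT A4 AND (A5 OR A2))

(((A4 NOR A4) NOR (A4 NOR A4)) NOR (((A5 NOR A2) NOR (A5 NOR A2)) NOR ((A5 NOR A2) NOR (A5 NOR A2))))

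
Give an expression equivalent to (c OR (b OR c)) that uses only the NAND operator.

((c NAND c) NAND (((b NAND b) NAND (c NAND c)) NAND ((b NAND b) NAND (c NAND c))))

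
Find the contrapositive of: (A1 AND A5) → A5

Contrapositive: NOT A5 → NOT (A1 AND A5)
Note: A statement and its contrapositive are logically equivalent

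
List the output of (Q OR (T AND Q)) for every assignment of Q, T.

Q | T | Output
--------------
0 | 0 | 0
0 | 1 | 0
1 | 0 | 1
1 | 1 | 1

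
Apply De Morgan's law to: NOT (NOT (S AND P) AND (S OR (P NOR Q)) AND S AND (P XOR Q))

(S AND P) OR NOT (S OR (P NOR Q)) OR NOT S OR NOT (P XOR Q)
De Morgan's: NOT(AND of terms) = OR of negations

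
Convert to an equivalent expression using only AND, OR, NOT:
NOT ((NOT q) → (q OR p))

(NOT q) AND NOT (q OR p)
(Negated implication: NOT(A → B) = A AND NOT B)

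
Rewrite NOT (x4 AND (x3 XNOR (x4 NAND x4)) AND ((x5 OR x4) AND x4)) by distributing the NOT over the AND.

NOT x4 OR NOT (x3 XNOR (x4 NAND x4)) OR NOT ((x5 OR x4) AND x4)
De Morgan's: NOT(AND of terms) = OR of negations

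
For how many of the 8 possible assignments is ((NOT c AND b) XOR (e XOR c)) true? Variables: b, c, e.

Satisfying assignments: (0,0,1), (0,1,0), (1,0,0), (1,1,0)
Count: 4 out of 8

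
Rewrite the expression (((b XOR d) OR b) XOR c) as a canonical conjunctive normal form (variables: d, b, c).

(d OR b OR c) AND (d OR NOT b OR NOT c) AND (NOT d OR b OR NOT c) AND (NOT d OR NOT b OR NOT c)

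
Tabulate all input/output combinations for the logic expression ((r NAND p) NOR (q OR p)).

r | p | q | Output
------------------
0 | 0 | 0 | 0
0 | 0 | 1 | 0
0 | 1 | 0 | 0
0 | 1 | 1 | 0
1 | 0 | 0 | 0
1 | 0 | 1 | 0
1 | 1 | 0 | 0
1 | 1 | 1 | 0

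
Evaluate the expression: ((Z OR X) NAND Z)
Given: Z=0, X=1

Substituting: ((0 OR 1) NAND 0)
= 1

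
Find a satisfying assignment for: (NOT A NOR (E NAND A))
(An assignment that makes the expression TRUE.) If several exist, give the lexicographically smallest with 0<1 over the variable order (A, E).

A=1, E=1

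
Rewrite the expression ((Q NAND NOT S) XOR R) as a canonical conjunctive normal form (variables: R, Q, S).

(R OR NOT Q OR S) AND (NOT R OR Q OR S) AND (NOT R OR Q OR NOT S) AND (NOT R OR NOT Q OR NOT S)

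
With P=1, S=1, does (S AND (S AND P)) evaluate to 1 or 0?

Substituting: (1 AND (1 AND 1))
= 1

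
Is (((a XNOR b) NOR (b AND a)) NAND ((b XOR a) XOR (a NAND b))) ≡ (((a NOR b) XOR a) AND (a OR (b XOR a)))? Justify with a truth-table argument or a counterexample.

No. Counterexample: with a=0, b=0, Expression 1 = 1 but Expression 2 = 0.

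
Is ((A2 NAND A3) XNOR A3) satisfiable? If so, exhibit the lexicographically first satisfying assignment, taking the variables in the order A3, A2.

A3=1, A2=0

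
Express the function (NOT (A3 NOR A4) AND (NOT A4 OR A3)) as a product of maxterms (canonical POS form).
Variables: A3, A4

ΠM(0, 1) = (A3 OR A4) AND (A3 OR NOT A4)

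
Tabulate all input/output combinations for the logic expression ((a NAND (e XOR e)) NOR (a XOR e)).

e | a | Output
--------------
0 | 0 | 0
0 | 1 | 0
1 | 0 | 0
1 | 1 | 0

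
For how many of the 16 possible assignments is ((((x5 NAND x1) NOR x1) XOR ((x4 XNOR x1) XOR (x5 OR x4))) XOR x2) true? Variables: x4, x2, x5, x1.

Satisfying assignments: (0,0,0,0), (0,0,1,1), (0,1,0,1), (0,1,1,0), (1,0,0,0), (1,0,1,0), (1,1,0,1), (1,1,1,1)
Count: 8 out of 16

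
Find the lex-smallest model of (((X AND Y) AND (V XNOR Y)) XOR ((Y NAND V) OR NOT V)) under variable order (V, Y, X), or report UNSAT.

V=0, Y=0, X=0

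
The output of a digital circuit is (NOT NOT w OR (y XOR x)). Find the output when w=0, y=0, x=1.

Substituting: (NOT NOT 0 OR (0 XOR 1))
= 1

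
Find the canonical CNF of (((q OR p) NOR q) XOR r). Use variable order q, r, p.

(q OR r OR NOT p) AND (q OR NOT r OR p) AND (NOT q OR r OR p) AND (NOT q OR r OR NOT p)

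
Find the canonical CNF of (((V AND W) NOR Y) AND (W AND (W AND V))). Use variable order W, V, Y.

(W OR V OR Y) AND (W OR V OR NOT Y) AND (W OR NOT V OR Y) AND (W OR NOT V OR NOT Y) AND (NOT W OR V OR Y) AND (NOT W OR V OR NOT Y) AND (NOT W OR NOT V OR Y) AND (NOT W OR NOT V OR NOT Y)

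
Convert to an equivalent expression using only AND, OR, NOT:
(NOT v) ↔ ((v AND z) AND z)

((NOT v) AND ((v AND z) AND z)) OR (v AND NOT ((v AND z) AND z))
(Biconditional = both true or both false)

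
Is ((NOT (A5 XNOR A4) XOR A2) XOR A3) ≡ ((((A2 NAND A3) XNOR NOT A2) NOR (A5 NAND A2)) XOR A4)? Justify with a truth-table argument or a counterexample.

No. Counterexample: with A2=0, A5=0, A4=0, A3=1, Expression 1 = 1 but Expression 2 = 0.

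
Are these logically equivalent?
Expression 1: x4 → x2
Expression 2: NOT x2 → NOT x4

Yes, Contrapositive is always equivalent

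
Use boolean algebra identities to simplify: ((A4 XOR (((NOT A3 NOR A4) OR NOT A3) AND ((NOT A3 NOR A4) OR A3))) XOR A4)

By XOR self-cancellation ((E XOR v) XOR v = E) then distribution ((E OR v) AND (E OR NOT v) = E):
= (NOT A3 NOR A4)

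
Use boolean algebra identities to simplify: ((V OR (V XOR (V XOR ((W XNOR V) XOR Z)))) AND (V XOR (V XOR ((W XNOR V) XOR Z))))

By absorption (E AND (E OR v) = E) then XOR self-cancellation ((E XOR v) XOR v = E):
= ((W XNOR V) XOR Z)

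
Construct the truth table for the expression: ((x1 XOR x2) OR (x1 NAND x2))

x1 | x2 | Output
----------------
0 | 0 | 1
0 | 1 | 1
1 | 0 | 1
1 | 1 | 0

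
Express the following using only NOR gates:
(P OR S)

((P NOR S) NOR (P NOR S))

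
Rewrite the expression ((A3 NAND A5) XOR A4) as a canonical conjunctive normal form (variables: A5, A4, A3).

(A5 OR NOT A4 OR A3) AND (A5 OR NOT A4 OR NOT A3) AND (NOT A5 OR A4 OR NOT A3) AND (NOT A5 OR NOT A4 OR A3)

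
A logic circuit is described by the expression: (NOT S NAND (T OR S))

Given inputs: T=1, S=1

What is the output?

Substituting: (NOT 1 NAND (1 OR 1))
= 1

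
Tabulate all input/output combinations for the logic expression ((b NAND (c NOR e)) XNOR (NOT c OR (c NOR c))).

c | b | e | Output
------------------
0 | 0 | 0 | 1
0 | 0 | 1 | 1
0 | 1 | 0 | 0
0 | 1 | 1 | 1
1 | 0 | 0 | 0
1 | 0 | 1 | 0
1 | 1 | 0 | 0
1 | 1 | 1 | 0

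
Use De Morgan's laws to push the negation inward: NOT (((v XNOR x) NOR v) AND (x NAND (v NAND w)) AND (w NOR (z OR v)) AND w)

NOT ((v XNOR x) NOR v) OR NOT (x NAND (v NAND w)) OR NOT (w NOR (z OR v)) OR NOT w
De Morgan's: NOT(AND of terms) = OR of negations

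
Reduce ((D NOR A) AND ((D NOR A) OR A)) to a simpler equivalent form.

By absorption (E AND (E OR v) = E):
= (D NOR A)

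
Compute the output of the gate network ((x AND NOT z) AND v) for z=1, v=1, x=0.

Substituting: ((0 AND NOT 1) AND 1)
= 0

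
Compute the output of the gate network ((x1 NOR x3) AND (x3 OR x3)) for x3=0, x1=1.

Substituting: ((1 NOR 0) AND (0 OR 0))
= 0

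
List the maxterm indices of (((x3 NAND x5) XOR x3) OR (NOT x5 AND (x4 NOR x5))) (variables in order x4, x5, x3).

ΠM(5) = (NOT x4 OR x5 OR NOT x3)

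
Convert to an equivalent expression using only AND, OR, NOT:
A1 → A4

NOT A1 OR A4
(Implication elimination: A → B = NOT A OR B)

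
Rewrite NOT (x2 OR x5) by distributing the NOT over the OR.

NOT x2 AND NOT x5
De Morgan's: NOT(OR of terms) = AND of negations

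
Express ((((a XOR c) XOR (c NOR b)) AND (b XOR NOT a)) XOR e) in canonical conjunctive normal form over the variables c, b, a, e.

(c OR b OR a OR NOT e) AND (c OR b OR NOT a OR e) AND (c OR NOT b OR a OR e) AND (c OR NOT b OR NOT a OR NOT e) AND (NOT c OR b OR a OR NOT e) AND (NOT c OR b OR NOT a OR e) AND (NOT c OR NOT b OR a OR e) AND (NOT c OR NOT b OR NOT a OR e)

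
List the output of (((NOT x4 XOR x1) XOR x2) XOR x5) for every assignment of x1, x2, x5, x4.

x1 | x2 | x5 | x4 | Output
--------------------------
0 | 0 | 0 | 0 | 1
0 | 0 | 0 | 1 | 0
0 | 0 | 1 | 0 | 0
0 | 0 | 1 | 1 | 1
0 | 1 | 0 | 0 | 0
0 | 1 | 0 | 1 | 1
0 | 1 | 1 | 0 | 1
0 | 1 | 1 | 1 | 0
1 | 0 | 0 | 0 | 0
1 | 0 | 0 | 1 | 1
1 | 0 | 1 | 0 | 1
1 | 0 | 1 | 1 | 0
1 | 1 | 0 | 0 | 1
1 | 1 | 0 | 1 | 0
1 | 1 | 1 | 0 | 0
1 | 1 | 1 | 1 | 1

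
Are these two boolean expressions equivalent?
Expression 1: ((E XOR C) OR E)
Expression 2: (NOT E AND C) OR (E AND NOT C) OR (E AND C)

Yes, they are equivalent — the two output columns agree on all 4 assignments:
E | C | Expression 1 | Expression 2
-----------------------------------
0 | 0 | 0 | 0
0 | 1 | 1 | 1
1 | 0 | 1 | 1
1 | 1 | 1 | 1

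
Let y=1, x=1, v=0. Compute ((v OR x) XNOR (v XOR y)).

Substituting: ((0 OR 1) XNOR (0 XOR 1))
= 1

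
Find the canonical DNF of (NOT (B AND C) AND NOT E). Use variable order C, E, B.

(NOT C AND NOT E AND NOT B) OR (NOT C AND NOT E AND B) OR (C AND NOT E AND NOT B)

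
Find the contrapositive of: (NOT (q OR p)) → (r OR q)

Contrapositive: NOT (r OR q) → (q OR p)
Note: A statement and its contrapositive are logically equivalent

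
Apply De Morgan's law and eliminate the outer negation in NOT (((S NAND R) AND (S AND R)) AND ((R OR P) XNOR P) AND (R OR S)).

NOT ((S NAND R) AND (S AND R)) OR NOT ((R OR P) XNOR P) OR NOT (R OR S)
De Morgan's: NOT(AND of terms) = OR of negations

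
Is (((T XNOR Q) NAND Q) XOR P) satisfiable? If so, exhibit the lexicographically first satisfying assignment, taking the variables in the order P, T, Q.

P=0, T=0, Q=0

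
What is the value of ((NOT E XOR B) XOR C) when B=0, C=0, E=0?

Substituting: ((NOT 0 XOR 0) XOR 0)
= 1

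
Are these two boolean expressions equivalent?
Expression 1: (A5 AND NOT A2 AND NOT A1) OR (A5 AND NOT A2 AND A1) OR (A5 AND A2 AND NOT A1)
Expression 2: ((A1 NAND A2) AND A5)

Yes, they are equivalent — the two output columns agree on all 8 assignments:
A5 | A2 | A1 | Expression 1 | Expression 2
------------------------------------------
0 | 0 | 0 | 0 | 0
0 | 0 | 1 | 0 | 0
0 | 1 | 0 | 0 | 0
0 | 1 | 1 | 0 | 0
1 | 0 | 0 | 1 | 1
1 | 0 | 1 | 1 | 1
1 | 1 | 0 | 1 | 1
1 | 1 | 1 | 0 | 0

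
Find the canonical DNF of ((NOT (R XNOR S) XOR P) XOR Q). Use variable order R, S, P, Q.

(NOT R AND NOT S AND NOT P AND Q) OR (NOT R AND NOT S AND P AND NOT Q) OR (NOT R AND S AND NOT P AND NOT Q) OR (NOT R AND S AND P AND Q) OR (R AND NOT S AND NOT P AND NOT Q) OR (R AND NOT S AND P AND Q) OR (R AND S AND NOT P AND Q) OR (R AND S AND P AND NOT Q)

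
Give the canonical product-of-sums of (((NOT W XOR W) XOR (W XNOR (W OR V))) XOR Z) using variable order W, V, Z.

ΠM(0, 3, 4, 6) = (W OR V OR Z) AND (W OR NOT V OR NOT Z) AND (NOT W OR V OR Z) AND (NOT W OR NOT V OR Z)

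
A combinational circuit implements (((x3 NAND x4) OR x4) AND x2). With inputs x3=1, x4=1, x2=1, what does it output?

Substituting: (((1 NAND 1) OR 1) AND 1)
= 1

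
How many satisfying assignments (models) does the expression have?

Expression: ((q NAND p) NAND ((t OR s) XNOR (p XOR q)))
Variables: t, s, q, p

Satisfying assignments: (0,0,0,1), (0,0,1,0), (0,0,1,1), (0,1,0,0), (0,1,1,1), (1,0,0,0), (1,0,1,1), (1,1,0,0), (1,1,1,1)
Count: 9 out of 16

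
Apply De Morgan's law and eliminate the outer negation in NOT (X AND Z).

NOT X OR NOT Z
De Morgan's: NOT(AND of terms) = OR of negations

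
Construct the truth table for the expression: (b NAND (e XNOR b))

b | e | Output
--------------
0 | 0 | 1
0 | 1 | 1
1 | 0 | 1
1 | 1 | 0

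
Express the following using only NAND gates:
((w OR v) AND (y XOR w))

((((w NAND w) NAND (v NAND v)) NAND ((y NAND (y NAND w)) NAND (w NAND (y NAND w)))) NAND (((w NAND w) NAND (v NAND v)) NAND ((y NAND (y NAND w)) NAND (w NAND (y NAND w)))))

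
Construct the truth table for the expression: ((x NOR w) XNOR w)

w | x | Output
--------------
0 | 0 | 0
0 | 1 | 1
1 | 0 | 0
1 | 1 | 0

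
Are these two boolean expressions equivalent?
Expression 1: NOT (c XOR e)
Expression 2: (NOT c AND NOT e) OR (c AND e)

Yes, they are equivalent — the two output columns agree on all 4 assignments:
c | e | Expression 1 | Expression 2
-----------------------------------
0 | 0 | 1 | 1
0 | 1 | 0 | 0
1 | 0 | 0 | 0
1 | 1 | 1 | 1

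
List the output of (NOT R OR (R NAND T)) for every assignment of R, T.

R | T | Output
--------------
0 | 0 | 1
0 | 1 | 1
1 | 0 | 1
1 | 1 | 0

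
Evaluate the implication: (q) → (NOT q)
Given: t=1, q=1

Antecedent (q) = 1; consequent (NOT q) = 0.
1 → 0 = 0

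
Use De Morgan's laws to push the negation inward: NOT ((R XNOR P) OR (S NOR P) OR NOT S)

NOT (R XNOR P) AND NOT (S NOR P) AND S
De Morgan's: NOT(OR of terms) = AND of negations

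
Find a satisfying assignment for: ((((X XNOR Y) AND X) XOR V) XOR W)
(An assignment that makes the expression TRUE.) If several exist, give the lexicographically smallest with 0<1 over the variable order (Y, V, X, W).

Y=0, V=0, X=0, W=1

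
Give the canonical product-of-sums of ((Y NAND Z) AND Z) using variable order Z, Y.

ΠM(0, 1, 3) = (Z OR Y) AND (Z OR NOT Y) AND (NOT Z OR NOT Y)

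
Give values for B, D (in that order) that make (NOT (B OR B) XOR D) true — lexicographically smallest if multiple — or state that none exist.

B=0, D=0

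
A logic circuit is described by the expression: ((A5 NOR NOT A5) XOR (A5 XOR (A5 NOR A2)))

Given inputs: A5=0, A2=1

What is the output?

Substituting: ((0 NOR NOT 0) XOR (0 XOR (0 NOR 1)))
= 0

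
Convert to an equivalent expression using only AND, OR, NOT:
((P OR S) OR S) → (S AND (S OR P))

NOT ((P OR S) OR S) OR (S AND (S OR P))
(Implication elimination: A → B = NOT A OR B)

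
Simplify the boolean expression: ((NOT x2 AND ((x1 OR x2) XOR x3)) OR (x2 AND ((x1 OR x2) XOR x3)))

By distribution ((E AND v) OR (E AND NOT v) = E):
= ((x1 OR x2) XOR x3)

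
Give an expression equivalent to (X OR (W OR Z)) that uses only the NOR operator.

((X NOR ((W NOR Z) NOR (W NOR Z))) NOR (X NOR ((W NOR Z) NOR (W NOR Z))))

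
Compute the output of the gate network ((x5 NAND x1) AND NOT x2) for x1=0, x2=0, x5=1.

Substituting: ((1 NAND 0) AND NOT 0)
= 1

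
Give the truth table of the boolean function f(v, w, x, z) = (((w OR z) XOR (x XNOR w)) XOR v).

v | w | x | z | Output
----------------------
0 | 0 | 0 | 0 | 1
0 | 0 | 0 | 1 | 0
0 | 0 | 1 | 0 | 0
0 | 0 | 1 | 1 | 1
0 | 1 | 0 | 0 | 1
0 | 1 | 0 | 1 | 1
0 | 1 | 1 | 0 | 0
0 | 1 | 1 | 1 | 0
1 | 0 | 0 | 0 | 0
1 | 0 | 0 | 1 | 1
1 | 0 | 1 | 0 | 1
1 | 0 | 1 | 1 | 0
1 | 1 | 0 | 0 | 0
1 | 1 | 0 | 1 | 0
1 | 1 | 1 | 0 | 1
1 | 1 | 1 | 1 | 1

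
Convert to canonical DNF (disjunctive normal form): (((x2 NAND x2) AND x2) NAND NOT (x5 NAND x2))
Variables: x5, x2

(NOT x5 AND NOT x2) OR (NOT x5 AND x2) OR (x5 AND NOT x2) OR (x5 AND x2)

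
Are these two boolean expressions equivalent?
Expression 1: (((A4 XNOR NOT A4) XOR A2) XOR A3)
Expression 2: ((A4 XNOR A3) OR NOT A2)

No. Counterexample: with A4=0, A2=0, A3=0, Expression 1 = 0 but Expression 2 = 1.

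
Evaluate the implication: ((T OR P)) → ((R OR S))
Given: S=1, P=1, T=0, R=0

Antecedent ((T OR P)) = 1; consequent ((R OR S)) = 1.
1 → 1 = 1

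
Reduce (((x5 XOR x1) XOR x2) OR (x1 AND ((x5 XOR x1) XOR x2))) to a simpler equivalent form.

By absorption (E OR (E AND v) = E):
= ((x5 XOR x1) XOR x2)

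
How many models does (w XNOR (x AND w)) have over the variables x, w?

Satisfying assignments: (0,0), (1,0), (1,1)
Count: 3 out of 4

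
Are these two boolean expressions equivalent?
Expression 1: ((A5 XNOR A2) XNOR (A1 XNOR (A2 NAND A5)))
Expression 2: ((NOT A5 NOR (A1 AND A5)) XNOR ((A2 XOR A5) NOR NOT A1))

No. Counterexample: with A1=0, A5=0, A2=0, Expression 1 = 0 but Expression 2 = 1.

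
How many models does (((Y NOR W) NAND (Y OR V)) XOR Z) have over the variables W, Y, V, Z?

Satisfying assignments: (0,0,0,0), (0,0,1,1), (0,1,0,0), (0,1,1,0), (1,0,0,0), (1,0,1,0), (1,1,0,0), (1,1,1,0)
Count: 8 out of 16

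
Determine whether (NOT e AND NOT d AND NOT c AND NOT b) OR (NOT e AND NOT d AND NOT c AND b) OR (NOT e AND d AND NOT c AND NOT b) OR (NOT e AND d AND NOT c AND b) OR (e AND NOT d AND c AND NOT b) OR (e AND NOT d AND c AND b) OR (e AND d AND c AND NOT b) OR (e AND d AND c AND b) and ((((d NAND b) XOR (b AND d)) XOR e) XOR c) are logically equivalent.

Yes, they are equivalent — the two output columns agree on all 16 assignments:
e | d | c | b | Expression 1 | Expression 2
-------------------------------------------
0 | 0 | 0 | 0 | 1 | 1
0 | 0 | 0 | 1 | 1 | 1
0 | 0 | 1 | 0 | 0 | 0
0 | 0 | 1 | 1 | 0 | 0
0 | 1 | 0 | 0 | 1 | 1
0 | 1 | 0 | 1 | 1 | 1
0 | 1 | 1 | 0 | 0 | 0
0 | 1 | 1 | 1 | 0 | 0
1 | 0 | 0 | 0 | 0 | 0
1 | 0 | 0 | 1 | 0 | 0
1 | 0 | 1 | 0 | 1 | 1
1 | 0 | 1 | 1 | 1 | 1
1 | 1 | 0 | 0 | 0 | 0
1 | 1 | 0 | 1 | 0 | 0
1 | 1 | 1 | 0 | 1 | 1
1 | 1 | 1 | 1 | 1 | 1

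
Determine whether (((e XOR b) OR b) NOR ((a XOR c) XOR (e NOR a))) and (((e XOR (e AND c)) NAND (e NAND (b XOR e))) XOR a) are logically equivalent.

No. Counterexample: with a=0, e=0, b=0, c=0, Expression 1 = 0 but Expression 2 = 1.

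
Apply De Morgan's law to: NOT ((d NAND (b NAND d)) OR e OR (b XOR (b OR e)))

NOT (d NAND (b NAND d)) AND NOT e AND NOT (b XOR (b OR e))
De Morgan's: NOT(OR of terms) = AND of negations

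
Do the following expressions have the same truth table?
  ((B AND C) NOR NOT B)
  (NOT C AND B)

Yes, they are equivalent — the two output columns agree on all 4 assignments:
C | B | Expression 1 | Expression 2
-----------------------------------
0 | 0 | 0 | 0
0 | 1 | 1 | 1
1 | 0 | 0 | 0
1 | 1 | 0 | 0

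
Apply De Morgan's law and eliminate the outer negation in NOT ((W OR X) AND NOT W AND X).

NOT (W OR X) OR W OR NOT X
De Morgan's: NOT(AND of terms) = OR of negations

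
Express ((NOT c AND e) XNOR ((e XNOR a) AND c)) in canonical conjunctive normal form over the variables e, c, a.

(e OR NOT c OR a) AND (NOT e OR c OR a) AND (NOT e OR c OR NOT a) AND (NOT e OR NOT c OR NOT a)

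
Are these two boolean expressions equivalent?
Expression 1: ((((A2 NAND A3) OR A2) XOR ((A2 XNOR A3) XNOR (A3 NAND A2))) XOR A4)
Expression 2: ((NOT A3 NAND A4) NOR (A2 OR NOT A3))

No. Counterexample: with A3=0, A2=0, A4=1, Expression 1 = 1 but Expression 2 = 0.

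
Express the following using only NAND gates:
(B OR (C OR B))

((B NAND B) NAND (((C NAND C) NAND (B NAND B)) NAND ((C NAND C) NAND (B NAND B))))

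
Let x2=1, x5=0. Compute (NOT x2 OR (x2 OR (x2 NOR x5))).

Substituting: (NOT 1 OR (1 OR (1 NOR 0)))
= 1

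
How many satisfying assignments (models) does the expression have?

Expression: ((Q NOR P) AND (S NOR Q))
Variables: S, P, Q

Satisfying assignments: (0,0,0)
Count: 1 out of 8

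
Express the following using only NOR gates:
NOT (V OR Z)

(((V NOR Z) NOR (V NOR Z)) NOR ((V NOR Z) NOR (V NOR Z)))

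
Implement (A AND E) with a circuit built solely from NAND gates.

((A NAND E) NAND (A NAND E))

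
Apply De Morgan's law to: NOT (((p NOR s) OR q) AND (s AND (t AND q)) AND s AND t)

NOT ((p NOR s) OR q) OR NOT (s AND (t AND q)) OR NOT s OR NOT t
De Morgan's: NOT(AND of terms) = OR of negations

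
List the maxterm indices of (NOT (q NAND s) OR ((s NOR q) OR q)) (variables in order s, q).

ΠM(2) = (NOT s OR q)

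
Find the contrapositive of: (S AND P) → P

Contrapositive: NOT P → NOT (S AND P)
Note: A statement and its contrapositive are logically equivalent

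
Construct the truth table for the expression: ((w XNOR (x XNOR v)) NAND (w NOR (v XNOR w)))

v | w | x | Output
------------------
0 | 0 | 0 | 1
0 | 0 | 1 | 1
0 | 1 | 0 | 1
0 | 1 | 1 | 1
1 | 0 | 0 | 0
1 | 0 | 1 | 1
1 | 1 | 0 | 1
1 | 1 | 1 | 1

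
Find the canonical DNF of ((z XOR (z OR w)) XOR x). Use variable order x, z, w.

(NOT x AND NOT z AND w) OR (x AND NOT z AND NOT w) OR (x AND z AND NOT w) OR (x AND z AND w)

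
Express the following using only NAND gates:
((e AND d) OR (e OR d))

((((e NAND d) NAND (e NAND d)) NAND ((e NAND d) NAND (e NAND d))) NAND (((e NAND e) NAND (d NAND d)) NAND ((e NAND e) NAND (d NAND d))))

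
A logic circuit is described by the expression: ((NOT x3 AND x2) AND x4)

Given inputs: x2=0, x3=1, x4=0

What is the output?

Substituting: ((NOT 1 AND 0) AND 0)
= 0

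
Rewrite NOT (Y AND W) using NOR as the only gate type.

(((Y NOR Y) NOR (W NOR W)) NOR ((Y NOR Y) NOR (W NOR W)))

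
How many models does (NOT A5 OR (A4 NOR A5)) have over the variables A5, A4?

Satisfying assignments: (0,0), (0,1)
Count: 2 out of 4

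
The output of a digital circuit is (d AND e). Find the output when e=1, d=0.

Substituting: (0 AND 1)
= 0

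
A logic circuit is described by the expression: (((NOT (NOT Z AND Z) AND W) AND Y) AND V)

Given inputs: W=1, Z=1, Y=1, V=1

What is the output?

Substituting: (((NOT (NOT 1 AND 1) AND 1) AND 1) AND 1)
= 1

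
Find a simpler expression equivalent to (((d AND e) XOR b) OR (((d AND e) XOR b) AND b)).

By absorption (E OR (E AND v) = E):
= ((d AND e) XOR b)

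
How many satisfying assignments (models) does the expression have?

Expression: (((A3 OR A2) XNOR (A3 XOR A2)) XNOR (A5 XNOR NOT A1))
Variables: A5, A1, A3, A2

Satisfying assignments: (0,0,1,1), (0,1,0,0), (0,1,0,1), (0,1,1,0), (1,0,0,0), (1,0,0,1), (1,0,1,0), (1,1,1,1)
Count: 8 out of 16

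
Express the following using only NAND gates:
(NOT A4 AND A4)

(((A4 NAND A4) NAND A4) NAND ((A4 NAND A4) NAND A4))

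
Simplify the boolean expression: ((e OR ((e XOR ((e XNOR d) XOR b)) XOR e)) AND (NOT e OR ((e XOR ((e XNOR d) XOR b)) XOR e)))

By distribution ((E OR v) AND (E OR NOT v) = E) then XOR self-cancellation ((E XOR v) XOR v = E):
= ((e XNOR d) XOR b)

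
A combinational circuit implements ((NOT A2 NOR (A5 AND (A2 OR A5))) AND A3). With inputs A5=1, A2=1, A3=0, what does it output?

Substituting: ((NOT 1 NOR (1 AND (1 OR 1))) AND 0)
= 0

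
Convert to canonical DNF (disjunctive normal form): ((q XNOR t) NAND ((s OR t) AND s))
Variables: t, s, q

(NOT t AND NOT s AND NOT q) OR (NOT t AND NOT s AND q) OR (NOT t AND s AND q) OR (t AND NOT s AND NOT q) OR (t AND NOT s AND q) OR (t AND s AND NOT q)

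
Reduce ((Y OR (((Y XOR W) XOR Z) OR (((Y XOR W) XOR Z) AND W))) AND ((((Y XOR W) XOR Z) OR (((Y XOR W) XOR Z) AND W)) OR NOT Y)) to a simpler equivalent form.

By distribution ((E OR v) AND (E OR NOT v) = E) then absorption (E OR (E AND v) = E):
= ((Y XOR W) XOR Z)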